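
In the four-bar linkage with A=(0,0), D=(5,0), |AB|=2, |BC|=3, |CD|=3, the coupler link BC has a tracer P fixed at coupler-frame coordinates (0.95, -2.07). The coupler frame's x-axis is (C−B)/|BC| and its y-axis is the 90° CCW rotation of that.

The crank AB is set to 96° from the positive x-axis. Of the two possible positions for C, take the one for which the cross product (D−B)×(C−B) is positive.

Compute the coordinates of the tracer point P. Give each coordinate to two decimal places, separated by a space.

A=(0,0), D=(5.00,0)
B = A + 2.00·(cos96°, sin96°) = (-0.2091, 1.9890)
|BD| = 5.5759
circle(B,3.00) ∩ circle(D,3.00): a=2.7879, h=1.1079
  candidates: C₊=(2.7907,2.0295) cross=6.177; C₋=(2.0003,-0.0405) cross=-6.177
  mode + wants cross > 0 → take C=(2.7907,2.0295) (cross=6.177)
ex = (C−B)/|BC| = (0.9999,0.0135); ey = (-0.0135,0.9999)
P = B + 0.95·ex + -2.07·ey = (0.7688,-0.0680)

0.77 -0.07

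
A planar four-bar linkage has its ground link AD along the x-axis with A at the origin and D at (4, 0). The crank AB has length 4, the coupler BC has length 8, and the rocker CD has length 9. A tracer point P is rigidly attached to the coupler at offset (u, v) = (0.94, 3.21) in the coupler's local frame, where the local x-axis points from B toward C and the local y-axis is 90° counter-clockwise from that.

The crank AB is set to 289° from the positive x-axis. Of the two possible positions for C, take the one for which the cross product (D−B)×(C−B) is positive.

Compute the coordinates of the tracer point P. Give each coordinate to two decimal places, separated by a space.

A=(0,0), D=(4.00,0)
B = A + 4.00·(cos289°, sin289°) = (1.3023, -3.7821)
|BD| = 4.6456
circle(B,8.00) ∩ circle(D,9.00): a=0.4931, h=7.9848
  candidates: C₊=(-4.9119,1.2562) cross=37.094; C₋=(8.0892,-8.0174) cross=-37.094
  mode + wants cross > 0 → take C=(-4.9119,1.2562) (cross=37.094)
ex = (C−B)/|BC| = (-0.7768,0.6298); ey = (-0.6298,-0.7768)
P = B + 0.94·ex + 3.21·ey = (-1.4495,-5.6835)

-1.45 -5.68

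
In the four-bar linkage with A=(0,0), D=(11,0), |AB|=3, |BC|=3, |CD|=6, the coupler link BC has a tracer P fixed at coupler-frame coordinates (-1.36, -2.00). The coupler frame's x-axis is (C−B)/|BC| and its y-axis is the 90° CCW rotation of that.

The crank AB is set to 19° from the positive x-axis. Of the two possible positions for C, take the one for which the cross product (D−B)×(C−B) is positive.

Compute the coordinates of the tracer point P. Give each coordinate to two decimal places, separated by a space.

2.57 -1.43

A=(0,0), D=(11.00,0)
B = A + 3.00·(cos19°, sin19°) = (2.8366, 0.9767)
|BD| = 8.2217
circle(B,3.00) ∩ circle(D,6.00): a=2.4688, h=1.7044
  candidates: C₊=(5.4904,2.3757) cross=14.013; C₋=(5.0854,-1.0089) cross=-14.013
  mode + wants cross > 0 → take C=(5.4904,2.3757) (cross=14.013)
ex = (C−B)/|BC| = (0.8846,0.4663); ey = (-0.4663,0.8846)
P = B + -1.36·ex + -2.00·ey = (2.5662,-1.4267)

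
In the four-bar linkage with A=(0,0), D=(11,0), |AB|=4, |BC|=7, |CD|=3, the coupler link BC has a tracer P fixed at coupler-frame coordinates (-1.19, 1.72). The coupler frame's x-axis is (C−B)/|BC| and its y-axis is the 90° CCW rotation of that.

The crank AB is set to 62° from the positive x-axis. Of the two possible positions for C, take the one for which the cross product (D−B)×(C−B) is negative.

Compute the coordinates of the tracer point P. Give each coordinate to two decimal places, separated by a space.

A=(0,0), D=(11.00,0)
B = A + 4.00·(cos62°, sin62°) = (1.8779, 3.5318)
|BD| = 9.7819
circle(B,7.00) ∩ circle(D,3.00): a=6.9356, h=0.9477
  candidates: C₊=(8.6878,1.9114) cross=9.270; C₋=(8.0035,0.1440) cross=-9.270
  mode - wants cross < 0 → take C=(8.0035,0.1440) (cross=-9.270)
ex = (C−B)/|BC| = (0.8751,-0.4840); ey = (0.4840,0.8751)
P = B + -1.19·ex + 1.72·ey = (1.6690,5.6129)

1.67 5.61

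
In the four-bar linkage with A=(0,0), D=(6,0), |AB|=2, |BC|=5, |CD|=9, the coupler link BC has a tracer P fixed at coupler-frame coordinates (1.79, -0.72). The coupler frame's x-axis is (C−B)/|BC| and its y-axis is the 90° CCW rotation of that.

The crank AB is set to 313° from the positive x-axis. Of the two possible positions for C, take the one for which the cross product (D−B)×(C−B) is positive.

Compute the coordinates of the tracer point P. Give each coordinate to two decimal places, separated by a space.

0.19 0.07

A=(0,0), D=(6.00,0)
B = A + 2.00·(cos313°, sin313°) = (1.3640, -1.4627)
|BD| = 4.8613
circle(B,5.00) ∩ circle(D,9.00): a=-3.3292, h=3.7305
  candidates: C₊=(-2.9334,1.0932) cross=18.135; C₋=(-0.6884,-6.0220) cross=-18.135
  mode + wants cross > 0 → take C=(-2.9334,1.0932) (cross=18.135)
ex = (C−B)/|BC| = (-0.8595,0.5112); ey = (-0.5112,-0.8595)
P = B + 1.79·ex + -0.72·ey = (0.1936,0.0711)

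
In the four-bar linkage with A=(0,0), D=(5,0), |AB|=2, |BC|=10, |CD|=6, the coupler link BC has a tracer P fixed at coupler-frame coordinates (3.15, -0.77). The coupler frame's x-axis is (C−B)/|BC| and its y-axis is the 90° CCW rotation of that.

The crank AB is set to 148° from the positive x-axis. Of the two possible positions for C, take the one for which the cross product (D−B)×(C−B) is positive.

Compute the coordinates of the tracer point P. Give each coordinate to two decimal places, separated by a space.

1.46 1.79

A=(0,0), D=(5.00,0)
B = A + 2.00·(cos148°, sin148°) = (-1.6961, 1.0598)
|BD| = 6.7795
circle(B,10.00) ∩ circle(D,6.00): a=8.1099, h=5.8506
  candidates: C₊=(7.2287,5.5707) cross=39.664; C₋=(5.3994,-5.9867) cross=-39.664
  mode + wants cross > 0 → take C=(7.2287,5.5707) (cross=39.664)
ex = (C−B)/|BC| = (0.8925,0.4511); ey = (-0.4511,0.8925)
P = B + 3.15·ex + -0.77·ey = (1.4626,1.7936)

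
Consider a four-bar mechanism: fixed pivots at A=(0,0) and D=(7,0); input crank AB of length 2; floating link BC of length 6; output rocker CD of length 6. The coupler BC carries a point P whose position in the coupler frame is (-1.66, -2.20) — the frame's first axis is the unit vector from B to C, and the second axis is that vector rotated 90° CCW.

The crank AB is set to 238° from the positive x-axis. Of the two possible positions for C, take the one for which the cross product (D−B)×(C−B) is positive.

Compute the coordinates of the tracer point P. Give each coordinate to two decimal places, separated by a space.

-0.05 -4.26

A=(0,0), D=(7.00,0)
B = A + 2.00·(cos238°, sin238°) = (-1.0598, -1.6961)
|BD| = 8.2364
circle(B,6.00) ∩ circle(D,6.00): a=4.1182, h=4.3635
  candidates: C₊=(2.0715,3.4220) cross=35.940; C₋=(3.8687,-5.1181) cross=-35.940
  mode + wants cross > 0 → take C=(2.0715,3.4220) (cross=35.940)
ex = (C−B)/|BC| = (0.5219,0.8530); ey = (-0.8530,0.5219)
P = B + -1.66·ex + -2.20·ey = (-0.0495,-4.2603)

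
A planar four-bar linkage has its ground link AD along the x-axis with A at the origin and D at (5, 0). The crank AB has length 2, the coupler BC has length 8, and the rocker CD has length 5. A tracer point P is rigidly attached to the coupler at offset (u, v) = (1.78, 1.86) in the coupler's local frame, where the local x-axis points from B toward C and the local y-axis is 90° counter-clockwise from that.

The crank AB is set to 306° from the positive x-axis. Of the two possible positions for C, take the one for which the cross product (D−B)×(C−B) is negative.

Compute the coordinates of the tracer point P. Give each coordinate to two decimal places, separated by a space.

A=(0,0), D=(5.00,0)
B = A + 2.00·(cos306°, sin306°) = (1.1756, -1.6180)
|BD| = 4.1526
circle(B,8.00) ∩ circle(D,5.00): a=6.7721, h=4.2589
  candidates: C₊=(5.7530,4.9430) cross=17.686; C₋=(9.0719,-2.9016) cross=-17.686
  mode - wants cross < 0 → take C=(9.0719,-2.9016) (cross=-17.686)
ex = (C−B)/|BC| = (0.9870,-0.1604); ey = (0.1604,0.9870)
P = B + 1.78·ex + 1.86·ey = (3.2309,-0.0677)

3.23 -0.07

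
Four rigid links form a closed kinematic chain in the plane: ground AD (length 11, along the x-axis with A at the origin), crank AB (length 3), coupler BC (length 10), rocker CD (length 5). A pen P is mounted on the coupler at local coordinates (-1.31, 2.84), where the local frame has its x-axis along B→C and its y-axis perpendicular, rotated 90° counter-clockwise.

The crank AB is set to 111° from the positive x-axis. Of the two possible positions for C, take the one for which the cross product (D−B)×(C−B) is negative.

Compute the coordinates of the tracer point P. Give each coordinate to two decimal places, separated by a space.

A=(0,0), D=(11.00,0)
B = A + 3.00·(cos111°, sin111°) = (-1.0751, 2.8007)
|BD| = 12.3957
circle(B,10.00) ∩ circle(D,5.00): a=9.2231, h=3.8646
  candidates: C₊=(8.7826,4.4814) cross=47.904; C₋=(7.0363,-3.0478) cross=-47.904
  mode - wants cross < 0 → take C=(7.0363,-3.0478) (cross=-47.904)
ex = (C−B)/|BC| = (0.8111,-0.5849); ey = (0.5849,0.8111)
P = B + -1.31·ex + 2.84·ey = (-0.4767,5.8705)

-0.48 5.87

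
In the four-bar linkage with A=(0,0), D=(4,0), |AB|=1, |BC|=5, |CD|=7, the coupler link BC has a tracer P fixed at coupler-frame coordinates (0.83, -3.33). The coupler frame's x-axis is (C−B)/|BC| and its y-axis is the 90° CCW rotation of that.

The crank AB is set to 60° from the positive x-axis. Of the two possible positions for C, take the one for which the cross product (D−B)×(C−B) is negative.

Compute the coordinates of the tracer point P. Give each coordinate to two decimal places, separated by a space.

A=(0,0), D=(4.00,0)
B = A + 1.00·(cos60°, sin60°) = (0.5000, 0.8660)
|BD| = 3.6056
circle(B,5.00) ∩ circle(D,7.00): a=-1.5254, h=4.7616
  candidates: C₊=(0.1629,5.8547) cross=17.168; C₋=(-2.1245,-3.3898) cross=-17.168
  mode - wants cross < 0 → take C=(-2.1245,-3.3898) (cross=-17.168)
ex = (C−B)/|BC| = (-0.5249,-0.8512); ey = (0.8512,-0.5249)
P = B + 0.83·ex + -3.33·ey = (-2.7700,1.9075)

-2.77 1.91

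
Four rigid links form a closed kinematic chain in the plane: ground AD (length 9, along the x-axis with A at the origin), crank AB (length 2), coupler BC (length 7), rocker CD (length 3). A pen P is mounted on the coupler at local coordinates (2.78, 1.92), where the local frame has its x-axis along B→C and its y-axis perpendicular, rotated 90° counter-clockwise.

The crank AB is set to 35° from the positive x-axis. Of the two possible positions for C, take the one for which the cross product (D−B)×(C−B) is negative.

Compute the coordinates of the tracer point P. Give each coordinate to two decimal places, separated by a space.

5.01 1.27

A=(0,0), D=(9.00,0)
B = A + 2.00·(cos35°, sin35°) = (1.6383, 1.1472)
|BD| = 7.4505
circle(B,7.00) ∩ circle(D,3.00): a=6.4096, h=2.8136
  candidates: C₊=(8.4047,2.9403) cross=20.963; C₋=(7.5383,-2.6198) cross=-20.963
  mode - wants cross < 0 → take C=(7.5383,-2.6198) (cross=-20.963)
ex = (C−B)/|BC| = (0.8429,-0.5381); ey = (0.5381,0.8429)
P = B + 2.78·ex + 1.92·ey = (5.0147,1.2694)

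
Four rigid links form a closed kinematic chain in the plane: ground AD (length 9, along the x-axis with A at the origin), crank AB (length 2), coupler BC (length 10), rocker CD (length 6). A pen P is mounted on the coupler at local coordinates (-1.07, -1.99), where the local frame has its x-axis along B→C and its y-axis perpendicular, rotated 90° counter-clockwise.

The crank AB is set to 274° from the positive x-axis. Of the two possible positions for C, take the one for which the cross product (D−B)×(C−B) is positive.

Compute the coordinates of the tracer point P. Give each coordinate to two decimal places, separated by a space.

0.94 -4.11

A=(0,0), D=(9.00,0)
B = A + 2.00·(cos274°, sin274°) = (0.1395, -1.9951)
|BD| = 9.0823
circle(B,10.00) ∩ circle(D,6.00): a=8.0645, h=5.9130
  candidates: C₊=(6.7081,5.5450) cross=53.704; C₋=(9.3059,-5.9922) cross=-53.704
  mode + wants cross > 0 → take C=(6.7081,5.5450) (cross=53.704)
ex = (C−B)/|BC| = (0.6569,0.7540); ey = (-0.7540,0.6569)
P = B + -1.07·ex + -1.99·ey = (0.9372,-4.1091)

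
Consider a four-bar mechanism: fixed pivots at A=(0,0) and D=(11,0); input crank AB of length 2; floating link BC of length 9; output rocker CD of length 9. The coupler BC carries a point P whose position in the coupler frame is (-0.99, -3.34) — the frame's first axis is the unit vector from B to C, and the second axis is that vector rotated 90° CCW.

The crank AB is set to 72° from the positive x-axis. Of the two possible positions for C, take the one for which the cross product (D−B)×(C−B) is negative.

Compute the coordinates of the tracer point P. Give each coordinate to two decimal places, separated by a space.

-2.82 1.36

A=(0,0), D=(11.00,0)
B = A + 2.00·(cos72°, sin72°) = (0.6180, 1.9021)
|BD| = 10.5548
circle(B,9.00) ∩ circle(D,9.00): a=5.2774, h=7.2903
  candidates: C₊=(7.1228,8.1220) cross=76.948; C₋=(4.4952,-6.2199) cross=-76.948
  mode - wants cross < 0 → take C=(4.4952,-6.2199) (cross=-76.948)
ex = (C−B)/|BC| = (0.4308,-0.9024); ey = (0.9024,0.4308)
P = B + -0.99·ex + -3.34·ey = (-2.8226,1.3567)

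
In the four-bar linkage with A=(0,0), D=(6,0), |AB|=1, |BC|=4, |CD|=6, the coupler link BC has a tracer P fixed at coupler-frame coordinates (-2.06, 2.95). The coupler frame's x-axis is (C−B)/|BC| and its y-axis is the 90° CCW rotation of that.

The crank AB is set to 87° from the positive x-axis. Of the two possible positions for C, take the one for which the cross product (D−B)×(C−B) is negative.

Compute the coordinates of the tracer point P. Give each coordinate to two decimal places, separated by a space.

2.59 3.55

A=(0,0), D=(6.00,0)
B = A + 1.00·(cos87°, sin87°) = (0.0523, 0.9986)
|BD| = 6.0309
circle(B,4.00) ∩ circle(D,6.00): a=1.3573, h=3.7627
  candidates: C₊=(2.0140,4.4846) cross=22.692; C₋=(0.7679,-2.9368) cross=-22.692
  mode - wants cross < 0 → take C=(0.7679,-2.9368) (cross=-22.692)
ex = (C−B)/|BC| = (0.1789,-0.9839); ey = (0.9839,0.1789)
P = B + -2.06·ex + 2.95·ey = (2.5862,3.5531)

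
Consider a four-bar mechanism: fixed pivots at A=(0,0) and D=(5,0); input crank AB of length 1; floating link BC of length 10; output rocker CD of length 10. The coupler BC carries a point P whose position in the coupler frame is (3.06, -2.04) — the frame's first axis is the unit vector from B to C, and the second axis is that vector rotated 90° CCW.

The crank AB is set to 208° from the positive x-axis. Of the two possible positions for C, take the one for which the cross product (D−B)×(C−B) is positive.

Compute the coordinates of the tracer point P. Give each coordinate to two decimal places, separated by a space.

A=(0,0), D=(5.00,0)
B = A + 1.00·(cos208°, sin208°) = (-0.8829, -0.4695)
|BD| = 5.9017
circle(B,10.00) ∩ circle(D,10.00): a=2.9508, h=9.5547
  candidates: C₊=(1.2985,9.2897) cross=56.389; C₋=(2.8186,-9.7592) cross=-56.389
  mode + wants cross > 0 → take C=(1.2985,9.2897) (cross=56.389)
ex = (C−B)/|BC| = (0.2181,0.9759); ey = (-0.9759,0.2181)
P = B + 3.06·ex + -2.04·ey = (1.7754,2.0718)

1.78 2.07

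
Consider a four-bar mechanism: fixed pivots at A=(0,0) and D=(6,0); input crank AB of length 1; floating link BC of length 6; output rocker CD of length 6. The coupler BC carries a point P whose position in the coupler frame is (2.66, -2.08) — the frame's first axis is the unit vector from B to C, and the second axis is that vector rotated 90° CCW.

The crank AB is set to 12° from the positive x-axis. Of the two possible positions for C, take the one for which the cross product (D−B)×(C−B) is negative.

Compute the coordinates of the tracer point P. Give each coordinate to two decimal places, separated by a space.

A=(0,0), D=(6.00,0)
B = A + 1.00·(cos12°, sin12°) = (0.9781, 0.2079)
|BD| = 5.0262
circle(B,6.00) ∩ circle(D,6.00): a=2.5131, h=5.4483
  candidates: C₊=(3.7144,5.5476) cross=27.384; C₋=(3.2637,-5.3397) cross=-27.384
  mode - wants cross < 0 → take C=(3.2637,-5.3397) (cross=-27.384)
ex = (C−B)/|BC| = (0.3809,-0.9246); ey = (0.9246,0.3809)
P = B + 2.66·ex + -2.08·ey = (0.0682,-3.0439)

0.07 -3.04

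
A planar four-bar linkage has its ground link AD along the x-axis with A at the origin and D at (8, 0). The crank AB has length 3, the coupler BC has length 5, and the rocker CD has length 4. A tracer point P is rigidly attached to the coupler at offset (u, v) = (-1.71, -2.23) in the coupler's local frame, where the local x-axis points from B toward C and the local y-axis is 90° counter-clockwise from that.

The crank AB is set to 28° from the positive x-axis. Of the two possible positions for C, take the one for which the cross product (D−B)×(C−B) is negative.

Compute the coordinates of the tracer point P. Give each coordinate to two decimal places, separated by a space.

A=(0,0), D=(8.00,0)
B = A + 3.00·(cos28°, sin28°) = (2.6488, 1.4084)
|BD| = 5.5334
circle(B,5.00) ∩ circle(D,4.00): a=3.5799, h=3.4906
  candidates: C₊=(6.9993,3.8728) cross=19.315; C₋=(5.2224,-2.8784) cross=-19.315
  mode - wants cross < 0 → take C=(5.2224,-2.8784) (cross=-19.315)
ex = (C−B)/|BC| = (0.5147,-0.8574); ey = (0.8574,0.5147)
P = B + -1.71·ex + -2.23·ey = (-0.1432,1.7267)

-0.14 1.73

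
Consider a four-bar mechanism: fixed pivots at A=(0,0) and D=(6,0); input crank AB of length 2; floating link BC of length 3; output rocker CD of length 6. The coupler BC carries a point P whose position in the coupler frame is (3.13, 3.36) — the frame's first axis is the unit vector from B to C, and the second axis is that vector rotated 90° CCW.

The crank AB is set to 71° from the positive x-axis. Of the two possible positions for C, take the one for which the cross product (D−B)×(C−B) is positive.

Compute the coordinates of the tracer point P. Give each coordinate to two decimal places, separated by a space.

-0.83 6.24

A=(0,0), D=(6.00,0)
B = A + 2.00·(cos71°, sin71°) = (0.6511, 1.8910)
|BD| = 5.6733
circle(B,3.00) ∩ circle(D,6.00): a=0.4571, h=2.9650
  candidates: C₊=(2.0704,4.5341) cross=16.821; C₋=(0.0938,-1.0567) cross=-16.821
  mode + wants cross > 0 → take C=(2.0704,4.5341) (cross=16.821)
ex = (C−B)/|BC| = (0.4731,0.8810); ey = (-0.8810,0.4731)
P = B + 3.13·ex + 3.36·ey = (-0.8284,6.2382)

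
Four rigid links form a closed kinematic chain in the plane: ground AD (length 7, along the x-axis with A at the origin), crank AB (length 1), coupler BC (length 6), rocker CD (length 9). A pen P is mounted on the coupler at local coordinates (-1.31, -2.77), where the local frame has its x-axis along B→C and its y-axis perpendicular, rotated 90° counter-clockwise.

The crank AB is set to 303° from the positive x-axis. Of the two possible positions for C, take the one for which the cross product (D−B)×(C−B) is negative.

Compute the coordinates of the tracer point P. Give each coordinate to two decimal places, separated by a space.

-2.34 0.20

A=(0,0), D=(7.00,0)
B = A + 1.00·(cos303°, sin303°) = (0.5446, -0.8387)
|BD| = 6.5096
circle(B,6.00) ∩ circle(D,9.00): a=-0.2016, h=5.9966
  candidates: C₊=(-0.4279,5.0820) cross=39.036; C₋=(1.1173,-6.8113) cross=-39.036
  mode - wants cross < 0 → take C=(1.1173,-6.8113) (cross=-39.036)
ex = (C−B)/|BC| = (0.0954,-0.9954); ey = (0.9954,0.0954)
P = B + -1.31·ex + -2.77·ey = (-2.3377,0.2010)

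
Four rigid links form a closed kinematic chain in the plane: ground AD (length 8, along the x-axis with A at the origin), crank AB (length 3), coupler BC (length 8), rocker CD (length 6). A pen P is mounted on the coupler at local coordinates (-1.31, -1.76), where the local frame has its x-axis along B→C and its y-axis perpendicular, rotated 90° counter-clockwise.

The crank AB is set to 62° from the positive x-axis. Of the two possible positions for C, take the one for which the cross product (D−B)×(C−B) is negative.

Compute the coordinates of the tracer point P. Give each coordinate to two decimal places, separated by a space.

-0.71 3.21

A=(0,0), D=(8.00,0)
B = A + 3.00·(cos62°, sin62°) = (1.4084, 2.6488)
|BD| = 7.1039
circle(B,8.00) ∩ circle(D,6.00): a=5.5227, h=5.7879
  candidates: C₊=(8.6910,5.9601) cross=41.117; C₋=(4.3747,-4.7809) cross=-41.117
  mode - wants cross < 0 → take C=(4.3747,-4.7809) (cross=-41.117)
ex = (C−B)/|BC| = (0.3708,-0.9287); ey = (0.9287,0.3708)
P = B + -1.31·ex + -1.76·ey = (-0.7119,3.2129)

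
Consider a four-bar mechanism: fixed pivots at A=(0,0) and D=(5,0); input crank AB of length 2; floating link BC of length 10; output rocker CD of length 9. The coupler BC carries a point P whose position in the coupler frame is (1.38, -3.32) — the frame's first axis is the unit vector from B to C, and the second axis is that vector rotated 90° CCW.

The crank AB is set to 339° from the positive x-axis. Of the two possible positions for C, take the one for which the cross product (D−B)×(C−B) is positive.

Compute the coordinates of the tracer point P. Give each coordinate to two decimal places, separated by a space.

5.42 -0.20

A=(0,0), D=(5.00,0)
B = A + 2.00·(cos339°, sin339°) = (1.8672, -0.7167)
|BD| = 3.2138
circle(B,10.00) ∩ circle(D,9.00): a=4.5629, h=8.8983
  candidates: C₊=(4.3307,8.9751) cross=28.597; C₋=(8.2996,-8.3733) cross=-28.597
  mode + wants cross > 0 → take C=(4.3307,8.9751) (cross=28.597)
ex = (C−B)/|BC| = (0.2463,0.9692); ey = (-0.9692,0.2463)
P = B + 1.38·ex + -3.32·ey = (5.4248,-0.1971)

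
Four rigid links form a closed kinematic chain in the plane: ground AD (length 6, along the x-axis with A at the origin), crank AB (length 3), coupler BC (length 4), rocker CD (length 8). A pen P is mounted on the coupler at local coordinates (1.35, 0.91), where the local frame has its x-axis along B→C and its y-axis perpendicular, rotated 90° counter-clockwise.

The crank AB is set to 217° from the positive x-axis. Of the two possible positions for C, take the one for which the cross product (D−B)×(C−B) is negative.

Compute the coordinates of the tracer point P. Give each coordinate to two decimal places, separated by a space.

A=(0,0), D=(6.00,0)
B = A + 3.00·(cos217°, sin217°) = (-2.3959, -1.8054)
|BD| = 8.5878
circle(B,4.00) ∩ circle(D,8.00): a=1.4993, h=3.7084
  candidates: C₊=(-1.7098,2.1353) cross=31.847; C₋=(-0.1505,-5.1158) cross=-31.847
  mode - wants cross < 0 → take C=(-0.1505,-5.1158) (cross=-31.847)
ex = (C−B)/|BC| = (0.5613,-0.8276); ey = (0.8276,0.5613)
P = B + 1.35·ex + 0.91·ey = (-0.8850,-2.4119)

-0.88 -2.41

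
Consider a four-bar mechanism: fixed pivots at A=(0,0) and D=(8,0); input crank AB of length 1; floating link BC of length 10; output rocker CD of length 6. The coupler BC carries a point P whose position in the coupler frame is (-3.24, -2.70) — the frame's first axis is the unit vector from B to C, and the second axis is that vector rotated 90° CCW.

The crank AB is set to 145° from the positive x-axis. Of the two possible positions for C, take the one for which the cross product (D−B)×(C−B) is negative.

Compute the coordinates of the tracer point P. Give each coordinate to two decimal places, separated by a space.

-5.04 0.60

A=(0,0), D=(8.00,0)
B = A + 1.00·(cos145°, sin145°) = (-0.8192, 0.5736)
|BD| = 8.8378
circle(B,10.00) ∩ circle(D,6.00): a=8.0397, h=5.9467
  candidates: C₊=(7.5896,5.9859) cross=52.556; C₋=(6.8177,-5.8824) cross=-52.556
  mode - wants cross < 0 → take C=(6.8177,-5.8824) (cross=-52.556)
ex = (C−B)/|BC| = (0.7637,-0.6456); ey = (0.6456,0.7637)
P = B + -3.24·ex + -2.70·ey = (-5.0366,0.6034)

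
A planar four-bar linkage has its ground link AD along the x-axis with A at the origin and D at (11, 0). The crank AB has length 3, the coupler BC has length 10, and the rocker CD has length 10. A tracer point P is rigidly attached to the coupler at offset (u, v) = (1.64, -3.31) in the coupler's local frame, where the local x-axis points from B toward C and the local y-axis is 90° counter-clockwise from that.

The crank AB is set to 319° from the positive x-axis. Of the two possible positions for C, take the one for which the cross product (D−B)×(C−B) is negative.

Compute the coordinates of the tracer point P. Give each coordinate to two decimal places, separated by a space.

0.74 -5.33

A=(0,0), D=(11.00,0)
B = A + 3.00·(cos319°, sin319°) = (2.2641, -1.9682)
|BD| = 8.9548
circle(B,10.00) ∩ circle(D,10.00): a=4.4774, h=8.9416
  candidates: C₊=(4.6668,7.7389) cross=80.071; C₋=(8.5973,-9.7071) cross=-80.071
  mode - wants cross < 0 → take C=(8.5973,-9.7071) (cross=-80.071)
ex = (C−B)/|BC| = (0.6333,-0.7739); ey = (0.7739,0.6333)
P = B + 1.64·ex + -3.31·ey = (0.7412,-5.3336)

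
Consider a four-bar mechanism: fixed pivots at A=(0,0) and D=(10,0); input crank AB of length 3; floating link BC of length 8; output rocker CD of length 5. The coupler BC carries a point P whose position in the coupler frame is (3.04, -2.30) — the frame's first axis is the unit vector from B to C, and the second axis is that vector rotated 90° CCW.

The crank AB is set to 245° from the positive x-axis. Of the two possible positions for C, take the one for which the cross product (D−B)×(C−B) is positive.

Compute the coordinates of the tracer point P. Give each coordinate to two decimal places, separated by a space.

2.54 -2.90

A=(0,0), D=(10.00,0)
B = A + 3.00·(cos245°, sin245°) = (-1.2679, -2.7189)
|BD| = 11.5913
circle(B,8.00) ∩ circle(D,5.00): a=7.4779, h=2.8426
  candidates: C₊=(5.3347,1.7985) cross=32.950; C₋=(6.6682,-3.7282) cross=-32.950
  mode + wants cross > 0 → take C=(5.3347,1.7985) (cross=32.950)
ex = (C−B)/|BC| = (0.8253,0.5647); ey = (-0.5647,0.8253)
P = B + 3.04·ex + -2.30·ey = (2.5399,-2.9005)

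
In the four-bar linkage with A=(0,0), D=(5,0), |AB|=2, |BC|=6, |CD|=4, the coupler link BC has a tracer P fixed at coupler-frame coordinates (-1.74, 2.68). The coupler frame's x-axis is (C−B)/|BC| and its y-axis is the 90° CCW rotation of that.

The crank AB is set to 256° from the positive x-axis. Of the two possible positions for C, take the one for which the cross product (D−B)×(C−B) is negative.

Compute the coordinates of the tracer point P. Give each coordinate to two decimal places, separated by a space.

A=(0,0), D=(5.00,0)
B = A + 2.00·(cos256°, sin256°) = (-0.4838, -1.9406)
|BD| = 5.8171
circle(B,6.00) ∩ circle(D,4.00): a=4.6276, h=3.8191
  candidates: C₊=(2.6046,3.2035) cross=22.216; C₋=(5.1527,-3.9971) cross=-22.216
  mode - wants cross < 0 → take C=(5.1527,-3.9971) (cross=-22.216)
ex = (C−B)/|BC| = (0.9394,-0.3427); ey = (0.3427,0.9394)
P = B + -1.74·ex + 2.68·ey = (-1.1999,1.1735)

-1.20 1.17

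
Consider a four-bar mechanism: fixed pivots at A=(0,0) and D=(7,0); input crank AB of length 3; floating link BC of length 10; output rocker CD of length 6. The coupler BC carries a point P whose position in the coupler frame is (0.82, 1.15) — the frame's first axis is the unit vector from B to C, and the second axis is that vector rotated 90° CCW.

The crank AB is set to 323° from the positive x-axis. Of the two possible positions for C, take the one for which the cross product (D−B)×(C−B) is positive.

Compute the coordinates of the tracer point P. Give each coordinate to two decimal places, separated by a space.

A=(0,0), D=(7.00,0)
B = A + 3.00·(cos323°, sin323°) = (2.3959, -1.8054)
|BD| = 4.9454
circle(B,10.00) ∩ circle(D,6.00): a=8.9433, h=4.4740
  candidates: C₊=(9.0886,5.6247) cross=22.126; C₋=(12.3553,-2.7057) cross=-22.126
  mode + wants cross > 0 → take C=(9.0886,5.6247) (cross=22.126)
ex = (C−B)/|BC| = (0.6693,0.7430); ey = (-0.7430,0.6693)
P = B + 0.82·ex + 1.15·ey = (2.0902,-0.4265)

2.09 -0.43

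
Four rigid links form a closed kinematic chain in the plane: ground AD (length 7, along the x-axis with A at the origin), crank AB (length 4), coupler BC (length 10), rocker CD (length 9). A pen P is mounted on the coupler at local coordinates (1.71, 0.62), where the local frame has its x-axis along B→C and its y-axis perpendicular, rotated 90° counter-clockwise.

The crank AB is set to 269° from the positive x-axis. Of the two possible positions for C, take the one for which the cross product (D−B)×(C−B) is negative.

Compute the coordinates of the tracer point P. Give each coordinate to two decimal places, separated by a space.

1.73 -4.29

A=(0,0), D=(7.00,0)
B = A + 4.00·(cos269°, sin269°) = (-0.0698, -3.9994)
|BD| = 8.1226
circle(B,10.00) ∩ circle(D,9.00): a=5.2309, h=8.5228
  candidates: C₊=(0.2867,5.9943) cross=69.227; C₋=(8.6795,-8.8419) cross=-69.227
  mode - wants cross < 0 → take C=(8.6795,-8.8419) (cross=-69.227)
ex = (C−B)/|BC| = (0.8749,-0.4843); ey = (0.4843,0.8749)
P = B + 1.71·ex + 0.62·ey = (1.7266,-4.2850)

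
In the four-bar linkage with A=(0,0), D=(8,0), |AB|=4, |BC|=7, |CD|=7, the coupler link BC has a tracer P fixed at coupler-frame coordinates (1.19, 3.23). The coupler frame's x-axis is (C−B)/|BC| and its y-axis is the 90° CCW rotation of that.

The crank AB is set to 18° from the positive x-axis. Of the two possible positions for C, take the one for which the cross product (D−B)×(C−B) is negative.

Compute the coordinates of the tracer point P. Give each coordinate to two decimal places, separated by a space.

7.07 0.15

A=(0,0), D=(8.00,0)
B = A + 4.00·(cos18°, sin18°) = (3.8042, 1.2361)
|BD| = 4.3741
circle(B,7.00) ∩ circle(D,7.00): a=2.1870, h=6.6496
  candidates: C₊=(7.7812,6.9966) cross=29.086; C₋=(4.0230,-5.7605) cross=-29.086
  mode - wants cross < 0 → take C=(4.0230,-5.7605) (cross=-29.086)
ex = (C−B)/|BC| = (0.0313,-0.9995); ey = (0.9995,0.0313)
P = B + 1.19·ex + 3.23·ey = (7.0698,0.1476)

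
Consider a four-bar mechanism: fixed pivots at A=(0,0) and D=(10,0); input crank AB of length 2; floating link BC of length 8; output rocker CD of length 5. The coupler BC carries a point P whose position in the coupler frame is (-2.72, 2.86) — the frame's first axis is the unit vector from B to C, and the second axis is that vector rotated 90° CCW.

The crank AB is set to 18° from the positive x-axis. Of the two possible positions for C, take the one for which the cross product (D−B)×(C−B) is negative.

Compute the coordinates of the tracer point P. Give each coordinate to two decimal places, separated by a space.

1.69 4.56

A=(0,0), D=(10.00,0)
B = A + 2.00·(cos18°, sin18°) = (1.9021, 0.6180)
|BD| = 8.1214
circle(B,8.00) ∩ circle(D,5.00): a=6.4618, h=4.7165
  candidates: C₊=(8.7041,4.8291) cross=38.305; C₋=(7.9862,-4.5765) cross=-38.305
  mode - wants cross < 0 → take C=(7.9862,-4.5765) (cross=-38.305)
ex = (C−B)/|BC| = (0.7605,-0.6493); ey = (0.6493,0.7605)
P = B + -2.72·ex + 2.86·ey = (1.6906,4.5593)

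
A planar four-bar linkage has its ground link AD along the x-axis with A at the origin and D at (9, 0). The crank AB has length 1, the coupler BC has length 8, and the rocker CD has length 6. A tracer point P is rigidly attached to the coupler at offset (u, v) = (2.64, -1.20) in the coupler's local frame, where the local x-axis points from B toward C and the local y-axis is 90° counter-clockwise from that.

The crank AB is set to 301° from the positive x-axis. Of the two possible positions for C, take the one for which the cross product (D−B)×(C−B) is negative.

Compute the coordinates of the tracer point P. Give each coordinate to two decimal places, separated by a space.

1.92 -3.40

A=(0,0), D=(9.00,0)
B = A + 1.00·(cos301°, sin301°) = (0.5150, -0.8572)
|BD| = 8.5281
circle(B,8.00) ∩ circle(D,6.00): a=5.9057, h=5.3965
  candidates: C₊=(5.8484,5.1056) cross=46.023; C₋=(6.9332,-5.6328) cross=-46.023
  mode - wants cross < 0 → take C=(6.9332,-5.6328) (cross=-46.023)
ex = (C−B)/|BC| = (0.8023,-0.5970); ey = (0.5970,0.8023)
P = B + 2.64·ex + -1.20·ey = (1.9167,-3.3959)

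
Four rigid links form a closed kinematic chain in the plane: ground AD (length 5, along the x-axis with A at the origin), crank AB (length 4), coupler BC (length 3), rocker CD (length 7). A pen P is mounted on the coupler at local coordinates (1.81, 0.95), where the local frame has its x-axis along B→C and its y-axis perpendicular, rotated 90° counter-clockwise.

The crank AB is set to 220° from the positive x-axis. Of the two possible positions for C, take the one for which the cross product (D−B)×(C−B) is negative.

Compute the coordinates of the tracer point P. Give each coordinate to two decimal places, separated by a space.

-1.03 -2.79

A=(0,0), D=(5.00,0)
B = A + 4.00·(cos220°, sin220°) = (-3.0642, -2.5712)
|BD| = 8.4641
circle(B,3.00) ∩ circle(D,7.00): a=1.8692, h=2.3465
  candidates: C₊=(-1.9961,0.2323) cross=19.861; C₋=(-0.5705,-4.2390) cross=-19.861
  mode - wants cross < 0 → take C=(-0.5705,-4.2390) (cross=-19.861)
ex = (C−B)/|BC| = (0.8312,-0.5560); ey = (0.5560,0.8312)
P = B + 1.81·ex + 0.95·ey = (-1.0315,-2.7878)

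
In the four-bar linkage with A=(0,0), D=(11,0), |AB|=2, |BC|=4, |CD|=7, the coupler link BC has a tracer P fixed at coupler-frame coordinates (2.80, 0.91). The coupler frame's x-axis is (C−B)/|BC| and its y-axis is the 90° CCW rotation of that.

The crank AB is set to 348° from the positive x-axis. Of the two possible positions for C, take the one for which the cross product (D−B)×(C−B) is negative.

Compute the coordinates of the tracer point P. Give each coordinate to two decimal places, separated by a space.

A=(0,0), D=(11.00,0)
B = A + 2.00·(cos348°, sin348°) = (1.9563, -0.4158)
|BD| = 9.0533
circle(B,4.00) ∩ circle(D,7.00): a=2.7041, h=2.9475
  candidates: C₊=(4.5221,2.6528) cross=26.685; C₋=(4.7929,-3.2360) cross=-26.685
  mode - wants cross < 0 → take C=(4.7929,-3.2360) (cross=-26.685)
ex = (C−B)/|BC| = (0.7092,-0.7051); ey = (0.7051,0.7092)
P = B + 2.80·ex + 0.91·ey = (4.5835,-1.7446)

4.58 -1.74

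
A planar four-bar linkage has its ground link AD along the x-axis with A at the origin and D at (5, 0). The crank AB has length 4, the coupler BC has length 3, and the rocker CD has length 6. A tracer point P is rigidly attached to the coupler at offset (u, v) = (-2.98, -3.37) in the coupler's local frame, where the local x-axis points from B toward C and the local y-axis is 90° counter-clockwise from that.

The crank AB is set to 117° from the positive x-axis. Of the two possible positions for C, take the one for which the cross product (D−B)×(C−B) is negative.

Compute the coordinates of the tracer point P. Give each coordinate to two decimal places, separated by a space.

A=(0,0), D=(5.00,0)
B = A + 4.00·(cos117°, sin117°) = (-1.8160, 3.5640)
|BD| = 7.6915
circle(B,3.00) ∩ circle(D,6.00): a=2.0906, h=2.1516
  candidates: C₊=(1.0336,4.5020) cross=16.549; C₋=(-0.9604,0.6886) cross=-16.549
  mode - wants cross < 0 → take C=(-0.9604,0.6886) (cross=-16.549)
ex = (C−B)/|BC| = (0.2852,-0.9585); ey = (0.9585,0.2852)
P = B + -2.98·ex + -3.37·ey = (-5.8959,5.4591)

-5.90 5.46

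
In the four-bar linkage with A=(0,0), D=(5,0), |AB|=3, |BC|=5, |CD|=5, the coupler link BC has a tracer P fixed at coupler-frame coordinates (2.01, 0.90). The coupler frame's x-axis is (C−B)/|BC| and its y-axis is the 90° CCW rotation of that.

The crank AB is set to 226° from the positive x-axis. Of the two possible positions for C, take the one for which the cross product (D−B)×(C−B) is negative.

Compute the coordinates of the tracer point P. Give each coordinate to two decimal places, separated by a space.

A=(0,0), D=(5.00,0)
B = A + 3.00·(cos226°, sin226°) = (-2.0840, -2.1580)
|BD| = 7.4054
circle(B,5.00) ∩ circle(D,5.00): a=3.7027, h=3.3601
  candidates: C₊=(0.4788,2.1352) cross=24.883; C₋=(2.4372,-4.2932) cross=-24.883
  mode - wants cross < 0 → take C=(2.4372,-4.2932) (cross=-24.883)
ex = (C−B)/|BC| = (0.9042,-0.4270); ey = (0.4270,0.9042)
P = B + 2.01·ex + 0.90·ey = (0.1179,-2.2026)

0.12 -2.20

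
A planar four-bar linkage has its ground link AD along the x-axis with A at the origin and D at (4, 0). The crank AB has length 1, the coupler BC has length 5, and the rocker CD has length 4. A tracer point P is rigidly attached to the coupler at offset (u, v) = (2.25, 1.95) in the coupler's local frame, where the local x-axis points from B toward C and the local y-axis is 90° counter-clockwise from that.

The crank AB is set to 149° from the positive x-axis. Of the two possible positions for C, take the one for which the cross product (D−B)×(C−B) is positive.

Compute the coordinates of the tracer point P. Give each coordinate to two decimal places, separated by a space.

-0.47 3.47

A=(0,0), D=(4.00,0)
B = A + 1.00·(cos149°, sin149°) = (-0.8572, 0.5150)
|BD| = 4.8844
circle(B,5.00) ∩ circle(D,4.00): a=3.3635, h=3.6996
  candidates: C₊=(2.8777,3.8393) cross=18.070; C₋=(2.0975,-3.5186) cross=-18.070
  mode + wants cross > 0 → take C=(2.8777,3.8393) (cross=18.070)
ex = (C−B)/|BC| = (0.7470,0.6649); ey = (-0.6649,0.7470)
P = B + 2.25·ex + 1.95·ey = (-0.4730,3.4676)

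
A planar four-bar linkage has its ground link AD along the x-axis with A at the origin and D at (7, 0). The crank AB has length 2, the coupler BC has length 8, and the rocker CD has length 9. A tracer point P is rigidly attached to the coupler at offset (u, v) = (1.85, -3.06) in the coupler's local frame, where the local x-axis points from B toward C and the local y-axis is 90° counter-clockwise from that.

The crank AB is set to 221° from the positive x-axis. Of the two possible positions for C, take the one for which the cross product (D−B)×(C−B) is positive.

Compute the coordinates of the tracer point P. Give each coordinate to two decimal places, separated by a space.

A=(0,0), D=(7.00,0)
B = A + 2.00·(cos221°, sin221°) = (-1.5094, -1.3121)
|BD| = 8.6100
circle(B,8.00) ∩ circle(D,9.00): a=3.3178, h=7.2796
  candidates: C₊=(0.6602,6.3881) cross=62.677; C₋=(2.8790,-8.0011) cross=-62.677
  mode + wants cross > 0 → take C=(0.6602,6.3881) (cross=62.677)
ex = (C−B)/|BC| = (0.2712,0.9625); ey = (-0.9625,0.2712)
P = B + 1.85·ex + -3.06·ey = (1.9376,-0.3613)

1.94 -0.36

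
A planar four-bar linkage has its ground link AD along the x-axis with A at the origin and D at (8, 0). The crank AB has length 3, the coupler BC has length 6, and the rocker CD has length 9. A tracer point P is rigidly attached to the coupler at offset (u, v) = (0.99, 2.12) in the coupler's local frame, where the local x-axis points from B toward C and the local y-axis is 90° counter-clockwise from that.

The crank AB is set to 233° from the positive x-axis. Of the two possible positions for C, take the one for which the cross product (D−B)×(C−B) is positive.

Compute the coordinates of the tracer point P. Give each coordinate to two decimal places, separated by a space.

-3.62 -0.91

A=(0,0), D=(8.00,0)
B = A + 3.00·(cos233°, sin233°) = (-1.8054, -2.3959)
|BD| = 10.0939
circle(B,6.00) ∩ circle(D,9.00): a=2.8179, h=5.2971
  candidates: C₊=(-0.3254,3.4187) cross=53.469; C₋=(2.1892,-6.8728) cross=-53.469
  mode + wants cross > 0 → take C=(-0.3254,3.4187) (cross=53.469)
ex = (C−B)/|BC| = (0.2467,0.9691); ey = (-0.9691,0.2467)
P = B + 0.99·ex + 2.12·ey = (-3.6157,-0.9136)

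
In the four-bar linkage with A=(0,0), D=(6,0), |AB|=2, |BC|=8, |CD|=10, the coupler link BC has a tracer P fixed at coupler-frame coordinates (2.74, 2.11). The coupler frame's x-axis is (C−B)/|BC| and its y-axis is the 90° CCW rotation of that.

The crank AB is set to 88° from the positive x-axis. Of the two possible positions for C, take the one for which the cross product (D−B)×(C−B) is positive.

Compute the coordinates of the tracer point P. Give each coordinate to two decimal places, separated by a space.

-0.95 5.30

A=(0,0), D=(6.00,0)
B = A + 2.00·(cos88°, sin88°) = (0.0698, 1.9988)
|BD| = 6.2580
circle(B,8.00) ∩ circle(D,10.00): a=0.2527, h=7.9960
  candidates: C₊=(2.8631,9.4953) cross=50.039; C₋=(-2.2447,-5.6591) cross=-50.039
  mode + wants cross > 0 → take C=(2.8631,9.4953) (cross=50.039)
ex = (C−B)/|BC| = (0.3492,0.9371); ey = (-0.9371,0.3492)
P = B + 2.74·ex + 2.11·ey = (-0.9507,5.3031)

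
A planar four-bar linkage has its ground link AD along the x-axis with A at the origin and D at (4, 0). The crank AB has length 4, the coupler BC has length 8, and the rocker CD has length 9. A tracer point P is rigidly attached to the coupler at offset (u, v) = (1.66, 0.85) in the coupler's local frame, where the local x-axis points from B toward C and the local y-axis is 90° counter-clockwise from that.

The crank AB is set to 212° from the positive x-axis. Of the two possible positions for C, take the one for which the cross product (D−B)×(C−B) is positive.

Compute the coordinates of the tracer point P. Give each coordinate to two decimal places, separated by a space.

A=(0,0), D=(4.00,0)
B = A + 4.00·(cos212°, sin212°) = (-3.3922, -2.1197)
|BD| = 7.6901
circle(B,8.00) ∩ circle(D,9.00): a=2.7397, h=7.5162
  candidates: C₊=(-2.8304,5.8606) cross=57.801; C₋=(1.3132,-8.5896) cross=-57.801
  mode + wants cross > 0 → take C=(-2.8304,5.8606) (cross=57.801)
ex = (C−B)/|BC| = (0.0702,0.9975); ey = (-0.9975,0.0702)
P = B + 1.66·ex + 0.85·ey = (-4.1235,-0.4041)

-4.12 -0.40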